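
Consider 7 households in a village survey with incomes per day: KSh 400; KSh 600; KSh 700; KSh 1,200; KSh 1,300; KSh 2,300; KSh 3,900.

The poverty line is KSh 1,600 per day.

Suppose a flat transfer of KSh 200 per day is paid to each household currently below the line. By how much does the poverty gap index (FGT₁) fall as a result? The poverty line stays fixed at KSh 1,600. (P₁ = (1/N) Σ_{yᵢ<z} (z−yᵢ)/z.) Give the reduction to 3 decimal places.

0.089

Before: below the line — KSh 400, KSh 600, KSh 700, KSh 1,200, KSh 1,300; poverty gap index (FGT₁) = 0.33929.
After the KSh 200 transfer: below the line — KSh 600, KSh 800, KSh 900, KSh 1,400, KSh 1,500; poverty gap index (FGT₁) = 0.25000.
Reduction = 0.33929 − 0.25000 = 0.089.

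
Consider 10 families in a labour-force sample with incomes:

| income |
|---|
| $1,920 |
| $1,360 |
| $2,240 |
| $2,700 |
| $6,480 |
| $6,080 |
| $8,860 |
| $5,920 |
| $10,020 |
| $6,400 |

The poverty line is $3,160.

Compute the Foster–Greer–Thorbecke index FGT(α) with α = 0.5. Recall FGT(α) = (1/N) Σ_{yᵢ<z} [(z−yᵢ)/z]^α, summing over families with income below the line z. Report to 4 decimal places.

0.2302

Poor units: $1,360, $1,920, $2,240, $2,700 (q = 4 of N = 10).
Gap ratios (z−y)/z: (3160−1360)/3160 = 0.5696; (3160−1920)/3160 = 0.3924; (3160−2240)/3160 = 0.2911; (3160−2700)/3160 = 0.1456.
Raised to α = 0.5: 0.75473; 0.62642; 0.53957; 0.38154.
Sum = 2.302263; FGT(0.5) = 2.302263 / 10 = 0.2302.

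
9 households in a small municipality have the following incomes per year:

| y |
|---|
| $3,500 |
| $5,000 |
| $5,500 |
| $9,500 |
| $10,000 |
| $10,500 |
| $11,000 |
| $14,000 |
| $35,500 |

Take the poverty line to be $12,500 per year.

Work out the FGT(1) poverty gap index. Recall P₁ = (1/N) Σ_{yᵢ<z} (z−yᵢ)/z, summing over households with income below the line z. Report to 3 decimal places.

Poor units: $3,500, $5,000, $5,500, $9,500, $10,000, $10,500, $11,000 (q = 7 of N = 9).
Normalized shortfalls: (12500−3500)/12500 = 0.7200; (12500−5000)/12500 = 0.6000; (12500−5500)/12500 = 0.5600; (12500−9500)/12500 = 0.2400; (12500−10000)/12500 = 0.2000; (12500−10500)/12500 = 0.1600; (12500−11000)/12500 = 0.1200.
Σ = 2.600000. Dividing by the full population N = 9 gives P₁ = 0.289.

0.289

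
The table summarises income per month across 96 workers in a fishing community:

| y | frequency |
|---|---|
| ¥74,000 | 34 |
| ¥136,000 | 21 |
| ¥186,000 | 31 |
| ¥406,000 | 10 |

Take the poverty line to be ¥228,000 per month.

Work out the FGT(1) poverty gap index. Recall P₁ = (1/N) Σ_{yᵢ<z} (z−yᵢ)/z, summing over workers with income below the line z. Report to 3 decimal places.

Below z: 34×¥74,000, 21×¥136,000, 31×¥186,000 (q = 86 of N = 96).
Normalized shortfalls: (228000−74000)/228000 = 0.6754 (×34); (228000−136000)/228000 = 0.4035 (×21); (228000−186000)/228000 = 0.1842 (×31).
Sum of shortfalls = 37.149123; P₁ averages over all N: 37.149123 / 96 = 0.387.

0.387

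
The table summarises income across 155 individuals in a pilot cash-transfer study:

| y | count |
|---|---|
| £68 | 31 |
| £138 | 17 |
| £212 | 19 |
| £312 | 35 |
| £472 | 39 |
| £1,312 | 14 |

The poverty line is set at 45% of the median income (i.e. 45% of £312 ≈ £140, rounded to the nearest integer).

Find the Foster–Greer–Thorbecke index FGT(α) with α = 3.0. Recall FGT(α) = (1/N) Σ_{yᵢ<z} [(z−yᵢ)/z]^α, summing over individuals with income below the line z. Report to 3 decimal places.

0.027

Incomes under z: 31×£68, 17×£138 (q = 48 of N = 155).
Normalized shortfalls: (140−68)/140 = 0.5143 (×31); (140−138)/140 = 0.0143 (×17).
Raised to α = 3.0: 0.13602 (×31); 0.00000 (×17).
Sum = 4.216773; FGT(3.0) = 4.216773 / 155 = 0.027.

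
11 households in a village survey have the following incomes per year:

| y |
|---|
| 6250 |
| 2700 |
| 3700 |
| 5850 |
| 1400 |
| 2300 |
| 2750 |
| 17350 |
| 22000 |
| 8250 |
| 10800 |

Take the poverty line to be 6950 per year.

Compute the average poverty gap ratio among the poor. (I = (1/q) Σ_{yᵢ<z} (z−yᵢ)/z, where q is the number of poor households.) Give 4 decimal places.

Poor units: 1400, 2300, 2700, 2750, 3700, 5850, 6250 (q = 7 of N = 11).
Shortfall ratios (z−y)/z: 0.7986, 0.6691, 0.6115, 0.6043, 0.4676, 0.1583, 0.1007; sum = 3.410072.
The income-gap ratio divides by q (the poor only): 3.410072 / 7 = 0.4872.

0.4872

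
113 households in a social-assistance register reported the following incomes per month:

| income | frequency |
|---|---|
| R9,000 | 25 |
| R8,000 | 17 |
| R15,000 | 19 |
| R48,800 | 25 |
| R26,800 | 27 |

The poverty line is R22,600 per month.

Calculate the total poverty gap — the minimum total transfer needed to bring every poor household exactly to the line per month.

R732,600

Poor units: 17×R8,000, 25×R9,000, 19×R15,000 (q = 61 of N = 113).
Individual gaps: 17×(22600−8000) = 248200; 25×(22600−9000) = 340000; 19×(22600−15000) = 144400.
Aggregate gap = R732,600.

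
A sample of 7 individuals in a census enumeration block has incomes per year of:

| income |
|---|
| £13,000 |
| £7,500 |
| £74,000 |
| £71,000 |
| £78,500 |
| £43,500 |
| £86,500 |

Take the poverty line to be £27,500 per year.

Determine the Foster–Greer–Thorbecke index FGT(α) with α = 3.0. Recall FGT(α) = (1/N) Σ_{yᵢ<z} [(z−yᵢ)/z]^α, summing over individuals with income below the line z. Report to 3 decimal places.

Poor units: £7,500, £13,000 (q = 2 of N = 7).
Shortfall ratios: (27500−7500)/27500 = 0.7273; (27500−13000)/27500 = 0.5273.
Raised to α = 3.0: 0.38467; 0.14659.
Sum = 0.531264; FGT(3.0) = 0.531264 / 7 = 0.076.

0.076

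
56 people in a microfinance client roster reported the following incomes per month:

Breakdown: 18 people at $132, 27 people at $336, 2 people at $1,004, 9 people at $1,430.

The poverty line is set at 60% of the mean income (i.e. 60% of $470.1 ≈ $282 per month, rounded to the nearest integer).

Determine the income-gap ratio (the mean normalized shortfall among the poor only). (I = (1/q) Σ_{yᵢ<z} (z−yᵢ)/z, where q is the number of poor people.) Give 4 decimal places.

0.5319

Below z: 18×$132 (q = 18 of N = 56).
Relative gaps: 0.5319 (×18); sum = 9.574468.
The income-gap ratio divides by q (the poor only): 9.574468 / 18 = 0.5319.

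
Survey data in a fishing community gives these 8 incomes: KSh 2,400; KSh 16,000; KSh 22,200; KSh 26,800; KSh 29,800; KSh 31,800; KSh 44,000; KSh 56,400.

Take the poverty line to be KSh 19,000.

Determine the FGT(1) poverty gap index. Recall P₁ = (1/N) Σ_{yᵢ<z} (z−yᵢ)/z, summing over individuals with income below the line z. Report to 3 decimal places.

0.129

Below z: KSh 2,400, KSh 16,000 (q = 2 of N = 8).
Gap ratios (z−y)/z: (19000−2400)/19000 = 0.8737; (19000−16000)/19000 = 0.1579.
Sum of shortfalls = 1.031579; P₁ averages over all N: 1.031579 / 8 = 0.129.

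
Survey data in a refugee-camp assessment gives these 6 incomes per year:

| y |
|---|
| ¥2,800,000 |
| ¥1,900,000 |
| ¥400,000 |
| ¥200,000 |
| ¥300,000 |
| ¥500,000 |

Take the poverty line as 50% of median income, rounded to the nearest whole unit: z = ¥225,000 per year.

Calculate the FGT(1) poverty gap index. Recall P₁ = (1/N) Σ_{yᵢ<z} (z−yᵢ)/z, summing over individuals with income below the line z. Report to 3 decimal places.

Below the line: ¥200,000 (q = 1 of N = 6).
Normalized shortfalls: (225000−200000)/225000 = 0.1111.
Sum of shortfalls = 0.111111; P₁ averages over all N: 0.111111 / 6 = 0.019.

0.019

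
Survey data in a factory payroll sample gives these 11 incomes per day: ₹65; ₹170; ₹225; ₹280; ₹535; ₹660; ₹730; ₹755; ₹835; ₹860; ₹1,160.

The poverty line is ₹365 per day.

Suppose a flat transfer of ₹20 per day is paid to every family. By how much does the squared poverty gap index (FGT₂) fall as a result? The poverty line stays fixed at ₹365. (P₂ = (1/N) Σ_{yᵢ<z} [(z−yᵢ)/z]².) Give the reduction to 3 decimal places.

0.019

Before: below the line — ₹65, ₹170, ₹225, ₹280; squared poverty gap index (FGT₂) = 0.10567.
After the ₹20 transfer: below the line — ₹85, ₹190, ₹245, ₹300; squared poverty gap index (FGT₂) = 0.08710.
Reduction = 0.10567 − 0.08710 = 0.019.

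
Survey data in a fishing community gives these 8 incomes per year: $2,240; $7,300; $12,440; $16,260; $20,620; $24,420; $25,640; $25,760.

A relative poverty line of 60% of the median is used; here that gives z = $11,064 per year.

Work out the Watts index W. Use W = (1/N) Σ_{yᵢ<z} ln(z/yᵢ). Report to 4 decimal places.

0.2516

Poor units: $2,240, $7,300 (q = 2 of N = 8).
Log shortfalls: ln(11064/2240) = 1.5972; ln(11064/7300) = 0.4158.
W = 2.013043 / 8 = 0.2516.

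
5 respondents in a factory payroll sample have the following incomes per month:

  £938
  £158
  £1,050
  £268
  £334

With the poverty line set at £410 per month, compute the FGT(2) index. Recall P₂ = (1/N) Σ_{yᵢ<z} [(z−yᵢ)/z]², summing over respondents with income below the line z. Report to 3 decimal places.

Incomes under z: £158, £268, £334 (q = 3 of N = 5).
Relative gaps: (410−158)/410 = 0.6146; (410−268)/410 = 0.3463; (410−334)/410 = 0.1854.
Squared: 0.3778; 0.1200; 0.0344.
Sum = 0.532088; P₂ = 0.532088 / 5 = 0.106.

0.106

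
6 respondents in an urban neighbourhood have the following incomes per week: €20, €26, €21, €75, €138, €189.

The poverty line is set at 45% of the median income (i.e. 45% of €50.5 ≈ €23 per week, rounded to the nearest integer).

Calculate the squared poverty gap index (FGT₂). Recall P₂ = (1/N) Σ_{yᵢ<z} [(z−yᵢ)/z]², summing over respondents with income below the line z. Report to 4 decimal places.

Incomes under z: €20, €21 (q = 2 of N = 6).
Relative gaps: (23−20)/23 = 0.1304; (23−21)/23 = 0.0870.
Squared: 0.0170; 0.0076.
Sum = 0.024575; P₂ = 0.024575 / 6 = 0.0041.

0.0041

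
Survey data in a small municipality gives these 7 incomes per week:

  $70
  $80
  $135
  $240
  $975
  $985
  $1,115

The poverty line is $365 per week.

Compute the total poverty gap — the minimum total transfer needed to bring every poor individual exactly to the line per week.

$935

Incomes under z: $70, $80, $135, $240 (q = 4 of N = 7).
Individual gaps: 365−70 = 295; 365−80 = 285; 365−135 = 230; 365−240 = 125.
Aggregate gap = $935.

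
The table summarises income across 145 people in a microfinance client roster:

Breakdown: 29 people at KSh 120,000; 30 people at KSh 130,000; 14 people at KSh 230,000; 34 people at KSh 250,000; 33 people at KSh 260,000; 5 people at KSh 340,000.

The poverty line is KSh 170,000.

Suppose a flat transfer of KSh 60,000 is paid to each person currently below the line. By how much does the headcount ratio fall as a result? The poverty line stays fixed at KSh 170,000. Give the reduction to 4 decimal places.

0.4069

Before: below the line — 29×KSh 120,000, 30×KSh 130,000; headcount ratio = 0.406897.
After the KSh 60,000 transfer: below the line — none; headcount ratio = 0.000000.
Reduction = 0.406897 − 0.000000 = 0.4069.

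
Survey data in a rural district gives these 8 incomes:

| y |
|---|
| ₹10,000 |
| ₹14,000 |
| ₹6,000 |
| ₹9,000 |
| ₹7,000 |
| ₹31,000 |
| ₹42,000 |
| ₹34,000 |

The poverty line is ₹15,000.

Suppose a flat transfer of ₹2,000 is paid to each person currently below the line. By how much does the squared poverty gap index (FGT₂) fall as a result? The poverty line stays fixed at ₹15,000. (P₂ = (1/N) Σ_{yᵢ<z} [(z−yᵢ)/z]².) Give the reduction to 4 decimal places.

0.0539

Before: below the line — ₹6,000, ₹7,000, ₹9,000, ₹10,000, ₹14,000; squared poverty gap index (FGT₂) = 0.115000.
After the ₹2,000 transfer: below the line — ₹8,000, ₹9,000, ₹11,000, ₹12,000; squared poverty gap index (FGT₂) = 0.061111.
Reduction = 0.115000 − 0.061111 = 0.0539.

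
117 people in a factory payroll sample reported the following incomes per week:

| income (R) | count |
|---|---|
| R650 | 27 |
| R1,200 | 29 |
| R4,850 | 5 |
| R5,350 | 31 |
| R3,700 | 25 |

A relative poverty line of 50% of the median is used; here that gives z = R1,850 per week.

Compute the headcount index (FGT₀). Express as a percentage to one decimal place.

56 of the 117 people have income below R1,850.
H = 56/117 = 47.9%.

47.9%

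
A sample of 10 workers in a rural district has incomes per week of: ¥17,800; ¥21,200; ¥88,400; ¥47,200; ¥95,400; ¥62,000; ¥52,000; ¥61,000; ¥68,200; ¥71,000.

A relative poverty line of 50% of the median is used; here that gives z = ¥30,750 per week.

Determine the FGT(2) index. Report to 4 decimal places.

Below the line: ¥17,800, ¥21,200 (q = 2 of N = 10).
Shortfall ratios: (30750−17800)/30750 = 0.4211; (30750−21200)/30750 = 0.3106.
Squared: 0.1774; 0.0965.
Sum = 0.273811; P₂ = 0.273811 / 10 = 0.0274.

0.0274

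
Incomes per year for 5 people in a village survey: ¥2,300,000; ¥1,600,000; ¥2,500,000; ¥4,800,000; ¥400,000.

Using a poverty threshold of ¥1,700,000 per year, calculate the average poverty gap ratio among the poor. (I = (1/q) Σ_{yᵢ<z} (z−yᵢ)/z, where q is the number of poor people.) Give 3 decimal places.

Below z: ¥400,000, ¥1,600,000 (q = 2 of N = 5).
Shortfall ratios (z−y)/z: 0.7647, 0.0588; sum = 0.823529.
The income-gap ratio divides by q (the poor only): 0.823529 / 2 = 0.412.

0.412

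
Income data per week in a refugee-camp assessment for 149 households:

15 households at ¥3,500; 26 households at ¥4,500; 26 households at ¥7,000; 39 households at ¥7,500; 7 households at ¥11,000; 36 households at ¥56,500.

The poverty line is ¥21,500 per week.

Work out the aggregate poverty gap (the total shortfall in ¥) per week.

Poor units: 15×¥3,500, 26×¥4,500, 26×¥7,000, 39×¥7,500, 7×¥11,000 (q = 113 of N = 149).
Individual gaps: 15×(21500−3500) = 270000; 26×(21500−4500) = 442000; 26×(21500−7000) = 377000; 39×(21500−7500) = 546000; 7×(21500−11000) = 73500.
Aggregate gap = ¥1,708,500.

¥1,708,500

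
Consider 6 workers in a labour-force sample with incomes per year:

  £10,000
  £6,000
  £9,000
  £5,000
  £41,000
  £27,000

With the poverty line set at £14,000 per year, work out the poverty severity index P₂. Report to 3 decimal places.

0.158

Incomes under z: £5,000, £6,000, £9,000, £10,000 (q = 4 of N = 6).
Shortfall ratios: (14000−5000)/14000 = 0.6429; (14000−6000)/14000 = 0.5714; (14000−9000)/14000 = 0.3571; (14000−10000)/14000 = 0.2857.
Squared: 0.4133; 0.3265; 0.1276; 0.0816.
Sum = 0.948980; P₂ = 0.948980 / 6 = 0.158.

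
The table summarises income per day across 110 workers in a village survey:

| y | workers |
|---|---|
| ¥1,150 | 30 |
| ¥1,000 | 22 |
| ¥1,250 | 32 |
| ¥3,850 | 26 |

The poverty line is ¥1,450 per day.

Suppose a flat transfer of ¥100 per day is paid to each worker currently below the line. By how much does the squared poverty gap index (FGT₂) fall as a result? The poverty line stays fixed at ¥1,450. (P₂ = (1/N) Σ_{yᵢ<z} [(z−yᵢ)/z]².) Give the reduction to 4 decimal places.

0.0182

Before: below the line — 22×¥1,000, 30×¥1,150, 32×¥1,250; squared poverty gap index (FGT₂) = 0.036472.
After the ¥100 transfer: below the line — 22×¥1,100, 30×¥1,250, 32×¥1,350; squared poverty gap index (FGT₂) = 0.018225.
Reduction = 0.036472 − 0.018225 = 0.0182.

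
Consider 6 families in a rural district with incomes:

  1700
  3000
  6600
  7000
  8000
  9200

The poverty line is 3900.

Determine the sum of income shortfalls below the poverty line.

Poor units: 1700, 3000 (q = 2 of N = 6).
Individual gaps: 3900−1700 = 2200; 3900−3000 = 900.
Aggregate gap = 3100.

3100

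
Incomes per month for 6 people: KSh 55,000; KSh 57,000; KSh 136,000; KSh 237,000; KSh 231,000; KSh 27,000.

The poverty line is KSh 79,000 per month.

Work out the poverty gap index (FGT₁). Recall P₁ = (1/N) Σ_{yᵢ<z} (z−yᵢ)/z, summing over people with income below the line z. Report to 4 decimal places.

Incomes under z: KSh 27,000, KSh 55,000, KSh 57,000 (q = 3 of N = 6).
Shortfall ratios: (79000−27000)/79000 = 0.6582; (79000−55000)/79000 = 0.3038; (79000−57000)/79000 = 0.2785.
Σ = 1.240506. Dividing by the full population N = 6 gives P₁ = 0.2068.

0.2068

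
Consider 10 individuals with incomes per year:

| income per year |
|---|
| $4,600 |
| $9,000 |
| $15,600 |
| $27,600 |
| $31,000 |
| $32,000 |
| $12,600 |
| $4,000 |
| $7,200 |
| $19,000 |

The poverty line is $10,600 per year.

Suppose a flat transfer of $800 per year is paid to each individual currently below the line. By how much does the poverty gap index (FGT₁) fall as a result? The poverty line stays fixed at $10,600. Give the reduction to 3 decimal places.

0.030

Before: below the line — $4,000, $4,600, $7,200, $9,000; poverty gap index (FGT₁) = 0.16604.
After the $800 transfer: below the line — $4,800, $5,400, $8,000, $9,800; poverty gap index (FGT₁) = 0.13585.
Reduction = 0.16604 − 0.13585 = 0.030.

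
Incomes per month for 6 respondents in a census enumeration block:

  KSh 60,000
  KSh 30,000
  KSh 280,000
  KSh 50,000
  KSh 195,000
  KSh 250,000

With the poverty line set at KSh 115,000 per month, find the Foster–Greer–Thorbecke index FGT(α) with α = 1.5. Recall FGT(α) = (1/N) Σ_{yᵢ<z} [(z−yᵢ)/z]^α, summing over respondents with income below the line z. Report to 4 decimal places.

0.2319

Below z: KSh 30,000, KSh 50,000, KSh 60,000 (q = 3 of N = 6).
Normalized shortfalls: (115000−30000)/115000 = 0.7391; (115000−50000)/115000 = 0.5652; (115000−60000)/115000 = 0.4783.
Raised to α = 1.5: 0.63545; 0.42494; 0.33075.
Sum = 1.391134; FGT(1.5) = 1.391134 / 6 = 0.2319.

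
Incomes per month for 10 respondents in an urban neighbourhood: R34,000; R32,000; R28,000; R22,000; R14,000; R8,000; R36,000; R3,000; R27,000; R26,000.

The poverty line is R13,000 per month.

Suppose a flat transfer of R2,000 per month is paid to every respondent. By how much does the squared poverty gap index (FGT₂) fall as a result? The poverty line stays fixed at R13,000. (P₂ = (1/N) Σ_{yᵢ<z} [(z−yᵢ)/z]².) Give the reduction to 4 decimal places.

0.0308

Before: below the line — R3,000, R8,000; squared poverty gap index (FGT₂) = 0.073964.
After the R2,000 transfer: below the line — R5,000, R10,000; squared poverty gap index (FGT₂) = 0.043195.
Reduction = 0.073964 − 0.043195 = 0.0308.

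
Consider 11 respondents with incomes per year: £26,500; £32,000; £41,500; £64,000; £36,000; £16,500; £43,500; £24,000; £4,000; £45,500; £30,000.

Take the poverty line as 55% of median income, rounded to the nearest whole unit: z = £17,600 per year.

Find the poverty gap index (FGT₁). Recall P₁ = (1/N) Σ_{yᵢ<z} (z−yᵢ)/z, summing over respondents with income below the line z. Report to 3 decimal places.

Below z: £4,000, £16,500 (q = 2 of N = 11).
Gap ratios (z−y)/z: (17600−4000)/17600 = 0.7727; (17600−16500)/17600 = 0.0625.
Sum of shortfalls = 0.835227; P₁ averages over all N: 0.835227 / 11 = 0.076.

0.076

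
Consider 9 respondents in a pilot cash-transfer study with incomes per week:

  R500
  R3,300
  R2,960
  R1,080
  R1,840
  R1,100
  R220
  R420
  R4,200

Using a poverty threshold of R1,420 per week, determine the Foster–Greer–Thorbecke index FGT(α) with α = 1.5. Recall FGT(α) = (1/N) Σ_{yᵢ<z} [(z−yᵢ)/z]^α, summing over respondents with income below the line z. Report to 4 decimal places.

Incomes under z: R220, R420, R500, R1,080, R1,100 (q = 5 of N = 9).
Gap ratios (z−y)/z: (1420−220)/1420 = 0.8451; (1420−420)/1420 = 0.7042; (1420−500)/1420 = 0.6479; (1420−1080)/1420 = 0.2394; (1420−1100)/1420 = 0.2254.
Raised to α = 1.5: 0.77685; 0.59097; 0.52149; 0.11716; 0.10698.
Sum = 2.113460; FGT(1.5) = 2.113460 / 9 = 0.2348.

0.2348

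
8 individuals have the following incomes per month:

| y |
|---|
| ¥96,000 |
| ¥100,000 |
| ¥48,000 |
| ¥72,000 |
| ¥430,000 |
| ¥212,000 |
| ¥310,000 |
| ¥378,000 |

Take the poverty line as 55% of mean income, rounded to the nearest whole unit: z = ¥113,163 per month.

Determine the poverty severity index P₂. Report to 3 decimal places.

0.063

Below z: ¥48,000, ¥72,000, ¥96,000, ¥100,000 (q = 4 of N = 8).
Shortfall ratios: (113163−48000)/113163 = 0.5758; (113163−72000)/113163 = 0.3637; (113163−96000)/113163 = 0.1517; (113163−100000)/113163 = 0.1163.
Squared: 0.3316; 0.1323; 0.0230; 0.0135.
Sum = 0.500430; P₂ = 0.500430 / 8 = 0.063.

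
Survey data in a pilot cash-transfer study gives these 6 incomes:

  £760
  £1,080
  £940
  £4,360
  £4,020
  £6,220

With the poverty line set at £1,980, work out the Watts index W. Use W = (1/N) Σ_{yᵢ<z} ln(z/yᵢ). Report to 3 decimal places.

Below z: £760, £940, £1,080 (q = 3 of N = 6).
Log shortfalls: ln(1980/760) = 0.9575; ln(1980/940) = 0.7450; ln(1980/1080) = 0.6061.
W = 2.308642 / 6 = 0.385.

0.385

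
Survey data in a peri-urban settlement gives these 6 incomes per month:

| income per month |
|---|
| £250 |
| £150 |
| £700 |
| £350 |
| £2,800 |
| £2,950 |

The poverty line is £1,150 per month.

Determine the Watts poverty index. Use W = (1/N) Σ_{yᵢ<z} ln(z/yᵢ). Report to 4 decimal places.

Below the line: £150, £250, £350, £700 (q = 4 of N = 6).
Log gaps: ln(1150/150) = 2.0369; ln(1150/250) = 1.5261; ln(1150/350) = 1.1896; ln(1150/700) = 0.4964.
W = 5.248959 / 6 = 0.8748.

0.8748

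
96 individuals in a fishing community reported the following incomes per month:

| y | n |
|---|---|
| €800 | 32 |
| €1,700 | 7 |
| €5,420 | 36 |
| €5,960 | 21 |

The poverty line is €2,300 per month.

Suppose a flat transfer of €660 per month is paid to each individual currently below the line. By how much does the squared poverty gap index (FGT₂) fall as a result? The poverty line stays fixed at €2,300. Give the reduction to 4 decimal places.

Before: below the line — 32×€800, 7×€1,700; squared poverty gap index (FGT₂) = 0.146739.
After the €660 transfer: below the line — 32×€1,460; squared poverty gap index (FGT₂) = 0.044461.
Reduction = 0.146739 − 0.044461 = 0.1023.

0.1023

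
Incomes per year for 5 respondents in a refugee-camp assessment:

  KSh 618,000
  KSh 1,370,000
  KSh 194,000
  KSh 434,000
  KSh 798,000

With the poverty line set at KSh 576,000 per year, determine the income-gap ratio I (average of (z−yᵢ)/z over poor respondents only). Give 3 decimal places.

0.455

Below the line: KSh 194,000, KSh 434,000 (q = 2 of N = 5).
Shortfall ratios (z−y)/z: 0.6632, 0.2465; sum = 0.909722.
The income-gap ratio divides by q (the poor only): 0.909722 / 2 = 0.455.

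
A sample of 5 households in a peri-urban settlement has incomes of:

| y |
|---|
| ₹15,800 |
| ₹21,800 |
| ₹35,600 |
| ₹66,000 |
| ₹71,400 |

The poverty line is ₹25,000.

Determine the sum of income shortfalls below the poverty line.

₹12,400

Below the line: ₹15,800, ₹21,800 (q = 2 of N = 5).
Individual gaps: 25000−15800 = 9200; 25000−21800 = 3200.
Aggregate gap = ₹12,400.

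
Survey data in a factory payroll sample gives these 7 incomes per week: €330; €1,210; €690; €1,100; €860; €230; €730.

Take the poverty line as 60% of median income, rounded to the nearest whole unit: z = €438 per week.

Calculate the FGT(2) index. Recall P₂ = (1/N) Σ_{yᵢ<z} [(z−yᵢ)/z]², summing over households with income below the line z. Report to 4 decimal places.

0.0409

Below the line: €230, €330 (q = 2 of N = 7).
Shortfall ratios: (438−230)/438 = 0.4749; (438−330)/438 = 0.2466.
Squared: 0.2255; 0.0608.
Sum = 0.286316; P₂ = 0.286316 / 7 = 0.0409.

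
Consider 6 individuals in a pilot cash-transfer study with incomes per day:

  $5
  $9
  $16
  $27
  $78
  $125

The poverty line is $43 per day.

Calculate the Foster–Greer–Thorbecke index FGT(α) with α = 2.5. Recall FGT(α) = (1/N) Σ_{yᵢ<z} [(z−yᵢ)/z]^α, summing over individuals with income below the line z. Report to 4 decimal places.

0.2812

Incomes under z: $5, $9, $16, $27 (q = 4 of N = 6).
Normalized shortfalls: (43−5)/43 = 0.8837; (43−9)/43 = 0.7907; (43−16)/43 = 0.6279; (43−27)/43 = 0.3721.
Raised to α = 2.5: 0.73416; 0.55594; 0.31242; 0.08446.
Sum = 1.686968; FGT(2.5) = 1.686968 / 6 = 0.2812.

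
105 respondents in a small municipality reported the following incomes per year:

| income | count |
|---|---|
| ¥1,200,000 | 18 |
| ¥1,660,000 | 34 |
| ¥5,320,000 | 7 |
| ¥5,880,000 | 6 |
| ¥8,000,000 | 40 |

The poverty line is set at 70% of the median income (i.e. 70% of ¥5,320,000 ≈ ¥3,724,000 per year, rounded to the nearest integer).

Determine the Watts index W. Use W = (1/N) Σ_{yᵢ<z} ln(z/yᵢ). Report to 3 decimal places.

0.456

Below the line: 18×¥1,200,000, 34×¥1,660,000 (q = 52 of N = 105).
Log gaps: ln(3724000/1200000) = 1.1325 (×18); ln(3724000/1660000) = 0.8080 (×34).
W = 47.855928 / 105 = 0.456.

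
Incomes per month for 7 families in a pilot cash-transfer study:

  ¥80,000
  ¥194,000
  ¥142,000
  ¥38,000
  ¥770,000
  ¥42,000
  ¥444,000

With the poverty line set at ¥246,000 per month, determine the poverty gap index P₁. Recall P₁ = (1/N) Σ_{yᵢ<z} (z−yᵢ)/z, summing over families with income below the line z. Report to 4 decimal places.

Incomes under z: ¥38,000, ¥42,000, ¥80,000, ¥142,000, ¥194,000 (q = 5 of N = 7).
Relative gaps: (246000−38000)/246000 = 0.8455; (246000−42000)/246000 = 0.8293; (246000−80000)/246000 = 0.6748; (246000−142000)/246000 = 0.4228; (246000−194000)/246000 = 0.2114.
Σ = 2.983740. Dividing by the full population N = 7 gives P₁ = 0.4262.

0.4262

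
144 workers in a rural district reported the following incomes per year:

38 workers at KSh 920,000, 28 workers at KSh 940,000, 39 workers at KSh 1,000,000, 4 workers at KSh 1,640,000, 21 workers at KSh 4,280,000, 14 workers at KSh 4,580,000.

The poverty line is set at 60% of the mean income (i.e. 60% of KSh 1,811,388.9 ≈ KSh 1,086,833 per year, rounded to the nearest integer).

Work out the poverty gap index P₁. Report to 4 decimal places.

Incomes under z: 38×KSh 920,000, 28×KSh 940,000, 39×KSh 1,000,000 (q = 105 of N = 144).
Normalized shortfalls: (1086833−920000)/1086833 = 0.1535 (×38); (1086833−940000)/1086833 = 0.1351 (×28); (1086833−1000000)/1086833 = 0.0799 (×39).
Sum of shortfalls = 12.731915; P₁ averages over all N: 12.731915 / 144 = 0.0884.

0.0884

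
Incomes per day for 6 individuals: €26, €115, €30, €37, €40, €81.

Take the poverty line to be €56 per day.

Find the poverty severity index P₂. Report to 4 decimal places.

Below z: €26, €30, €37, €40 (q = 4 of N = 6).
Normalized shortfalls: (56−26)/56 = 0.5357; (56−30)/56 = 0.4643; (56−37)/56 = 0.3393; (56−40)/56 = 0.2857.
Squared: 0.2870; 0.2156; 0.1151; 0.0816.
Sum = 0.699298; P₂ = 0.699298 / 6 = 0.1165.

0.1165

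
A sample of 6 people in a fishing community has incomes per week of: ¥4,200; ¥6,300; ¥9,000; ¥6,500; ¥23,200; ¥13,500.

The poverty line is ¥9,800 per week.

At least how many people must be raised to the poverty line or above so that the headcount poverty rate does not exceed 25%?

3

4 of the 6 people are poor, so H = 4/6 = 0.667.
A headcount ratio of at most 25% allows at most ⌊0.25 × 6⌋ = 1 poor people.
So at least 4 − 1 = 3 must be lifted.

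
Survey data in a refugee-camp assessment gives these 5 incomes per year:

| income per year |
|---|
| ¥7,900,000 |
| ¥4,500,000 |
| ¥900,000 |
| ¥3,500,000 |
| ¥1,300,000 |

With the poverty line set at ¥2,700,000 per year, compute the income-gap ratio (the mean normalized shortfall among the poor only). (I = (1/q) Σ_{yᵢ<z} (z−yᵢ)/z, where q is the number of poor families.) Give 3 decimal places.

0.593

Below z: ¥900,000, ¥1,300,000 (q = 2 of N = 5).
Relative gaps: 0.6667, 0.5185; sum = 1.185185.
I averages over the q = 2 poor units only: 1.185185 / 2 = 0.593.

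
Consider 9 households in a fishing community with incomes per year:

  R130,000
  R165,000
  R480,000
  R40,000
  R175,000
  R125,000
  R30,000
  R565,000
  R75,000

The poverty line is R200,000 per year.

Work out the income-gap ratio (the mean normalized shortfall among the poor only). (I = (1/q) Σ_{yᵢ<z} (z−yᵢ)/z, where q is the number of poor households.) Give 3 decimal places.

0.471

Poor units: R30,000, R40,000, R75,000, R125,000, R130,000, R165,000, R175,000 (q = 7 of N = 9).
Shortfall ratios (z−y)/z: 0.8500, 0.8000, 0.6250, 0.3750, 0.3500, 0.1750, 0.1250; sum = 3.300000.
I averages over the q = 7 poor units only: 3.300000 / 7 = 0.471.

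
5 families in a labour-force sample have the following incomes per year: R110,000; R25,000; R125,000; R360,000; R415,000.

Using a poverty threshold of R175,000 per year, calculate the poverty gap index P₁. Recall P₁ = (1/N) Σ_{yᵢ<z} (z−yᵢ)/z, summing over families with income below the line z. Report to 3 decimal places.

Poor units: R25,000, R110,000, R125,000 (q = 3 of N = 5).
Shortfall ratios: (175000−25000)/175000 = 0.8571; (175000−110000)/175000 = 0.3714; (175000−125000)/175000 = 0.2857.
Σ = 1.514286. Dividing by the full population N = 5 gives P₁ = 0.303.

0.303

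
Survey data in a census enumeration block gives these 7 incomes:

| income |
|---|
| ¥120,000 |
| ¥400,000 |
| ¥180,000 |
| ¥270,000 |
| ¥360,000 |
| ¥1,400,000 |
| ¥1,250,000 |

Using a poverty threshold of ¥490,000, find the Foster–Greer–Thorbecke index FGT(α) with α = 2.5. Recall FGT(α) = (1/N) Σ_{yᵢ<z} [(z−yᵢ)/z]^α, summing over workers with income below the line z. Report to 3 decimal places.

0.143

Below the line: ¥120,000, ¥180,000, ¥270,000, ¥360,000, ¥400,000 (q = 5 of N = 7).
Gap ratios (z−y)/z: (490000−120000)/490000 = 0.7551; (490000−180000)/490000 = 0.6327; (490000−270000)/490000 = 0.4490; (490000−360000)/490000 = 0.2653; (490000−400000)/490000 = 0.1837.
Raised to α = 2.5: 0.49547; 0.31836; 0.13507; 0.03626; 0.01446.
Sum = 0.999609; FGT(2.5) = 0.999609 / 7 = 0.143.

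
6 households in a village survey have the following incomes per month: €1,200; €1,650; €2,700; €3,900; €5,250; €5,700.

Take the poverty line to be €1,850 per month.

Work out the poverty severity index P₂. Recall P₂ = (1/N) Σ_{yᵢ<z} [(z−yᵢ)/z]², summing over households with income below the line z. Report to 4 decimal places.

0.0225

Incomes under z: €1,200, €1,650 (q = 2 of N = 6).
Shortfall ratios: (1850−1200)/1850 = 0.3514; (1850−1650)/1850 = 0.1081.
Squared: 0.1234; 0.0117.
Sum = 0.135135; P₂ = 0.135135 / 6 = 0.0225.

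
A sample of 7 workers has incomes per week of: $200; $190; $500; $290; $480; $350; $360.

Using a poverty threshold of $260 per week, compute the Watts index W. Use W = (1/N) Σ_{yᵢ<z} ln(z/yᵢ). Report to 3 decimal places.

Incomes under z: $190, $200 (q = 2 of N = 7).
ln(z/y) terms: ln(260/190) = 0.3137; ln(260/200) = 0.2624.
W = 0.576022 / 7 = 0.082.

0.082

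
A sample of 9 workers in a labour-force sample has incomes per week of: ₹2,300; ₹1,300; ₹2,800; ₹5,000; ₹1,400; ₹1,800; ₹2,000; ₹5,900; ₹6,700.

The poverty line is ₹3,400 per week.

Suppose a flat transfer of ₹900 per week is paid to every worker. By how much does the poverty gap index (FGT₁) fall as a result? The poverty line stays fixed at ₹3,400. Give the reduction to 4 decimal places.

0.1667

Before: below the line — ₹1,300, ₹1,400, ₹1,800, ₹2,000, ₹2,300, ₹2,800; poverty gap index (FGT₁) = 0.287582.
After the ₹900 transfer: below the line — ₹2,200, ₹2,300, ₹2,700, ₹2,900, ₹3,200; poverty gap index (FGT₁) = 0.120915.
Reduction = 0.287582 − 0.120915 = 0.1667.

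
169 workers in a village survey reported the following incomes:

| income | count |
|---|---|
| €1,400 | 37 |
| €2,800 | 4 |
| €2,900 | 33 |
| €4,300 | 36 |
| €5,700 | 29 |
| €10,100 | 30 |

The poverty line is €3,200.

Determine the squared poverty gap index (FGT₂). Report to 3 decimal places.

Poor units: 37×€1,400, 4×€2,800, 33×€2,900 (q = 74 of N = 169).
Shortfall ratios: (3200−1400)/3200 = 0.5625 (×37); (3200−2800)/3200 = 0.1250 (×4); (3200−2900)/3200 = 0.0938 (×33).
Squared: 0.3164 (×37); 0.0156 (×4); 0.0088 (×33).
Sum = 12.059570; P₂ = 12.059570 / 169 = 0.071.

0.071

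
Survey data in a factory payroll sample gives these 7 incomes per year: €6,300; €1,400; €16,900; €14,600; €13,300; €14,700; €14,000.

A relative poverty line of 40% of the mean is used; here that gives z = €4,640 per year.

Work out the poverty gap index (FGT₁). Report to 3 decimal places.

Poor units: €1,400 (q = 1 of N = 7).
Normalized shortfalls: (4640−1400)/4640 = 0.6983.
Sum of shortfalls = 0.698276; P₁ averages over all N: 0.698276 / 7 = 0.100.

0.100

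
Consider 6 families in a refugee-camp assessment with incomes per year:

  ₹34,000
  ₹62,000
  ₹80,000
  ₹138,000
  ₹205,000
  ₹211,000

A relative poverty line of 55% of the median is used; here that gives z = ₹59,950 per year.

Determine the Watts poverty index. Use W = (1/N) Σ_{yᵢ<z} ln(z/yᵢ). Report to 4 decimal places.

0.0945

Incomes under z: ₹34,000 (q = 1 of N = 6).
Log gaps: ln(59950/34000) = 0.5672.
W = 0.567150 / 6 = 0.0945.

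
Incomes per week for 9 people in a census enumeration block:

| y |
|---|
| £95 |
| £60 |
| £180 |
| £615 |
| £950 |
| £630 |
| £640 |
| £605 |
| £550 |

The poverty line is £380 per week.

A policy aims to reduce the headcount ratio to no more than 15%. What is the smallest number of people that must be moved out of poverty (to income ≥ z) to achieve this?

2

Currently q = 3 of N = 9 are below the line (H = 0.333).
A headcount ratio of at most 15% allows at most ⌊0.15 × 9⌋ = 1 poor people.
So at least 3 − 1 = 2 must be lifted.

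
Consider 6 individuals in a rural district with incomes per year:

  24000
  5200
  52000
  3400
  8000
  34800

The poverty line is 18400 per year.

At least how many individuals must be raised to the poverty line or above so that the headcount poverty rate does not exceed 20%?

3 of the 6 individuals are poor, so H = 3/6 = 0.500.
A headcount ratio of at most 20% allows at most ⌊0.20 × 6⌋ = 1 poor individuals.
So at least 3 − 1 = 2 must be lifted.

2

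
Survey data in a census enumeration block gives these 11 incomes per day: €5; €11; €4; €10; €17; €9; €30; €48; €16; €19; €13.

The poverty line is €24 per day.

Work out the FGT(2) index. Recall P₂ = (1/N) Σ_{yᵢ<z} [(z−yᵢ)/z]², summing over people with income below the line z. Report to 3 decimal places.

0.254

Incomes under z: €4, €5, €9, €10, €11, €13, €16, €17, €19 (q = 9 of N = 11).
Shortfall ratios: (24−4)/24 = 0.8333; (24−5)/24 = 0.7917; (24−9)/24 = 0.6250; (24−10)/24 = 0.5833; (24−11)/24 = 0.5417; (24−13)/24 = 0.4583; (24−16)/24 = 0.3333; (24−17)/24 = 0.2917; (24−19)/24 = 0.2083.
Squared: 0.6944; 0.6267; 0.3906; 0.3403; 0.2934; 0.2101; 0.1111; 0.0851; 0.0434.
Sum = 2.795139; P₂ = 2.795139 / 11 = 0.254.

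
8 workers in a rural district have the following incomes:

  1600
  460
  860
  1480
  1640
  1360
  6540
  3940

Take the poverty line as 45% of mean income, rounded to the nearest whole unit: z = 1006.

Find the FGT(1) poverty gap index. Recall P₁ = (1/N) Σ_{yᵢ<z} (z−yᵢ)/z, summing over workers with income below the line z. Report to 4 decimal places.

Below z: 460, 860 (q = 2 of N = 8).
Gap ratios (z−y)/z: (1006−460)/1006 = 0.5427; (1006−860)/1006 = 0.1451.
Σ = 0.687873. Dividing by the full population N = 8 gives P₁ = 0.0860.

0.0860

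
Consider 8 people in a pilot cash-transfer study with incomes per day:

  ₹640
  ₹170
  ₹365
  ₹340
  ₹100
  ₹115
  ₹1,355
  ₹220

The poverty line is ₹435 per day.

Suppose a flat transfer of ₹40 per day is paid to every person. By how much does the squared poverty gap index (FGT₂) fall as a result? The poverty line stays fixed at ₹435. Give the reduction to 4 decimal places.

Before: below the line — ₹100, ₹115, ₹170, ₹220, ₹340, ₹365; squared poverty gap index (FGT₂) = 0.227903.
After the ₹40 transfer: below the line — ₹140, ₹155, ₹210, ₹260, ₹380, ₹405; squared poverty gap index (FGT₂) = 0.165544.
Reduction = 0.227903 − 0.165544 = 0.0624.

0.0624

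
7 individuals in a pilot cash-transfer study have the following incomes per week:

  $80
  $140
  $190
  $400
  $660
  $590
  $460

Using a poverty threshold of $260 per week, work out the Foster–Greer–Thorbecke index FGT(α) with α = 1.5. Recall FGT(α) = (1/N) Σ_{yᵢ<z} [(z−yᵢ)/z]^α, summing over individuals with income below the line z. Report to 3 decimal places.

0.147

Below z: $80, $140, $190 (q = 3 of N = 7).
Gap ratios (z−y)/z: (260−80)/260 = 0.6923; (260−140)/260 = 0.4615; (260−190)/260 = 0.2692.
Raised to α = 1.5: 0.57603; 0.31355; 0.13970.
Sum = 1.029285; FGT(1.5) = 1.029285 / 7 = 0.147.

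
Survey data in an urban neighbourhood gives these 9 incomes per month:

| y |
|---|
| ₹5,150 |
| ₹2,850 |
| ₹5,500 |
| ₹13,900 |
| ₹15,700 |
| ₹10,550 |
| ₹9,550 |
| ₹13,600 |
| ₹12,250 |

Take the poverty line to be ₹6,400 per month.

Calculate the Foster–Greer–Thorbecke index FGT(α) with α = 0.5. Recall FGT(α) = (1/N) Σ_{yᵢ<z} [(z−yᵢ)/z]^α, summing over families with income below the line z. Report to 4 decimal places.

Poor units: ₹2,850, ₹5,150, ₹5,500 (q = 3 of N = 9).
Gap ratios (z−y)/z: (6400−2850)/6400 = 0.5547; (6400−5150)/6400 = 0.1953; (6400−5500)/6400 = 0.1406.
Raised to α = 0.5: 0.74477; 0.44194; 0.37500.
Sum = 1.561715; FGT(0.5) = 1.561715 / 9 = 0.1735.

0.1735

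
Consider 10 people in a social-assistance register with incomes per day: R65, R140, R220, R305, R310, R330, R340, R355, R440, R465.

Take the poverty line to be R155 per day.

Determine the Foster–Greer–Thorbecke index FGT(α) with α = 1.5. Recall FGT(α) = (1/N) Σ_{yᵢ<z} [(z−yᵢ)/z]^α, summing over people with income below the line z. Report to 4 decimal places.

Incomes under z: R65, R140 (q = 2 of N = 10).
Shortfall ratios: (155−65)/155 = 0.5806; (155−140)/155 = 0.0968.
Raised to α = 1.5: 0.44245; 0.03011.
Sum = 0.472557; FGT(1.5) = 0.472557 / 10 = 0.0473.

0.0473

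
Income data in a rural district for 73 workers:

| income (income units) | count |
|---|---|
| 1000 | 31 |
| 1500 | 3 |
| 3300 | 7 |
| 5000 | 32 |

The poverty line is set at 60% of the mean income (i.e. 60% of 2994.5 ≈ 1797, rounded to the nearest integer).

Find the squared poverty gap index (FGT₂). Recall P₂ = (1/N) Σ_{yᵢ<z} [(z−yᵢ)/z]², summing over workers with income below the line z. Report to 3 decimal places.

Below z: 31×1000, 3×1500 (q = 34 of N = 73).
Gap ratios (z−y)/z: (1797−1000)/1797 = 0.4435 (×31); (1797−1500)/1797 = 0.1653 (×3).
Squared: 0.1967 (×31); 0.0273 (×3).
Sum = 6.179874; P₂ = 6.179874 / 73 = 0.085.

0.085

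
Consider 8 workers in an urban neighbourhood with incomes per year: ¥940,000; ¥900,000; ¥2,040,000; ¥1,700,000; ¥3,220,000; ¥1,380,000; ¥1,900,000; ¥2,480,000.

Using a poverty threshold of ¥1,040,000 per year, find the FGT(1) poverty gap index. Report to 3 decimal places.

0.029

Poor units: ¥900,000, ¥940,000 (q = 2 of N = 8).
Gap ratios (z−y)/z: (1040000−900000)/1040000 = 0.1346; (1040000−940000)/1040000 = 0.0962.
Sum of shortfalls = 0.230769; P₁ averages over all N: 0.230769 / 8 = 0.029.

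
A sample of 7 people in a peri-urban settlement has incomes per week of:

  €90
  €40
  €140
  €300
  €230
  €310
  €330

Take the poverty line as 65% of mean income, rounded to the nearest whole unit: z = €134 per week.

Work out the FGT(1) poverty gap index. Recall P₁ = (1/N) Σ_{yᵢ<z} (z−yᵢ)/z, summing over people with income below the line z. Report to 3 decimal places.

Below z: €40, €90 (q = 2 of N = 7).
Normalized shortfalls: (134−40)/134 = 0.7015; (134−90)/134 = 0.3284.
Σ = 1.029851. Dividing by the full population N = 7 gives P₁ = 0.147.

0.147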